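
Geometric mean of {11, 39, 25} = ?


Product = 11 × 39 × 25 = 10725
GM = 10725^(1/3) = 22.0529

GM = 22.0529


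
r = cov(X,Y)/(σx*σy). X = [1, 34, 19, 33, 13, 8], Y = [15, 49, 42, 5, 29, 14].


Mean X = 18.0000, Mean Y = 25.6667
SD X = 12.220202, SD Y = 15.807874
Cov = 60.166667
r = 60.166667/(12.220202*15.807874) = 0.3115

r = 0.3115


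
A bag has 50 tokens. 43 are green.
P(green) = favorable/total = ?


P = 43/50 = 0.8600

P = 0.8600


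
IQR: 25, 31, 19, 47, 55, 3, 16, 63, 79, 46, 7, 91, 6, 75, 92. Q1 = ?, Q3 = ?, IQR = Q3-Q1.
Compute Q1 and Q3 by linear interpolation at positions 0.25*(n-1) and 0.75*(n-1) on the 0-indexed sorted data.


Sorted: 3, 6, 7, 16, 19, 25, 31, 46, 47, 55, 63, 75, 79, 91, 92
Q1 (25th %ile) = 17.5000
Q3 (75th %ile) = 69.0000
IQR = 69.0000 - 17.5000 = 51.5000

IQR = 51.5000


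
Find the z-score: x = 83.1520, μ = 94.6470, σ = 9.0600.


z = (83.1520 - 94.6470)/9.0600
= -11.4950/9.0600
= -1.2688

z = -1.2688


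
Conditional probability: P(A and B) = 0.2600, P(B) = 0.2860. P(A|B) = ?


P(A|B) = 0.2600/0.2860 = 0.9091

P(A|B) = 0.9091


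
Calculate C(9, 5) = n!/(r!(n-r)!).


C(9,5) = 9!/(5! × 4!)
= 362880/(120 × 24)
= 126

C(9,5) = 126


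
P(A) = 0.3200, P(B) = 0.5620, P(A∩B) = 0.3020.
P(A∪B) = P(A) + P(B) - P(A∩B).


P(A∪B) = 0.3200 + 0.5620 - 0.3020
= 0.8820 - 0.3020
= 0.5800

P(A∪B) = 0.5800


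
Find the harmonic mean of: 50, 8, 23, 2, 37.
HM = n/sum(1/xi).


Sum of reciprocals = 1/50 + 1/8 + 1/23 + 1/2 + 1/37 = 0.715505
HM = 5/0.715505 = 6.9881

HM = 6.9881


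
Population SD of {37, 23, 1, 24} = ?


Mean = 21.2500
Variance = 167.1875
SD = sqrt(167.1875) = 12.9301

SD = 12.9301


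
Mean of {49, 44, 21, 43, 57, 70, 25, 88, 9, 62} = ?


Sum = 49 + 44 + 21 + 43 + 57 + 70 + 25 + 88 + 9 + 62 = 468
n = 10
Mean = 468/10 = 46.8000

Mean = 46.8000


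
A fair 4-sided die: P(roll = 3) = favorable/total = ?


Favorable outcomes (roll = 3): 1
Total outcomes = 4
P = 1/4 = 0.2500

P = 0.2500


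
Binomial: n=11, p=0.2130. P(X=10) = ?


C(11,10) = 11
p^10 = 1.922189e-07
(1-p)^1 = 0.787000
P = 11 * 1.922189e-07 * 0.787000 = 1.6640e-06

P(X=10) = 1.6640e-06


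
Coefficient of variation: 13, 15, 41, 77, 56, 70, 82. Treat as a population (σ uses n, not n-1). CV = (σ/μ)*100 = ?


Mean = 50.5714
SD = 26.3539
CV = (26.3539/50.5714)*100 = 52.1123%

CV = 52.1123%


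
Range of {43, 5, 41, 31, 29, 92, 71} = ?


Max = 92, Min = 5
Range = 92 - 5 = 87

Range = 87


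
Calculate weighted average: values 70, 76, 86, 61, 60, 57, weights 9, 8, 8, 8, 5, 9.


Numerator = 70*9 + 76*8 + 86*8 + 61*8 + 60*5 + 57*9 = 3227
Denominator = 9 + 8 + 8 + 8 + 5 + 9 = 47
WM = 3227/47 = 68.6596

WM = 68.6596


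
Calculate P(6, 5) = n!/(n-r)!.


P(6,5) = 6!/1!
= 720/1
= 720

P(6,5) = 720


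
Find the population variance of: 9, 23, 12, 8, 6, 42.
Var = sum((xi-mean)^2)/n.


Mean = 16.6667
Squared deviations: 58.7778, 40.1111, 21.7778, 75.1111, 113.7778, 641.7778
Sum = 951.3333
Variance = 951.3333/6 = 158.5556

Variance = 158.5556


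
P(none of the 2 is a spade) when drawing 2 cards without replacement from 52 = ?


P(no spades) = (39/52) × (38/51)
= 0.5588

P = 0.5588


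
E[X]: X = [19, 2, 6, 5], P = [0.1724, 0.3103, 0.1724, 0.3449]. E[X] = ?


E[X] = 19*0.1724 + 2*0.3103 + 6*0.1724 + 5*0.3449
= 3.2756 + 0.6206 + 1.0344 + 1.7245
= 6.6551

E[X] = 6.6551


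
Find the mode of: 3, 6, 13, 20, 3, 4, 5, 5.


Frequencies: 3:2, 4:1, 5:2, 6:1, 13:1, 20:1
Max frequency = 2
Mode = 3, 5

Mode = 3, 5


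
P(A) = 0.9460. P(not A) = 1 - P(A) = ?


P(not A) = 1 - 0.9460 = 0.0540

P(not A) = 0.0540


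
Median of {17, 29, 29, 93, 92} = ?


Sorted: 17, 29, 29, 92, 93
n = 5 (odd)
Middle value = 29

Median = 29


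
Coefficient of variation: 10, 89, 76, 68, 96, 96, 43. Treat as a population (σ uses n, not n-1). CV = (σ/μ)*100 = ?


Mean = 68.2857
SD = 29.4265
CV = (29.4265/68.2857)*100 = 43.0932%

CV = 43.0932%


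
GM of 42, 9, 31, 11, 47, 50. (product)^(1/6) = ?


Product = 42 × 9 × 31 × 11 × 47 × 50 = 302910300
GM = 302910300^(1/6) = 25.9151

GM = 25.9151


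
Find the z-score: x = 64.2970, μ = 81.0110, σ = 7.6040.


z = (64.2970 - 81.0110)/7.6040
= -16.7140/7.6040
= -2.1981

z = -2.1981


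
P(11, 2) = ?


P(11,2) = 11!/9!
= 39916800/362880
= 110

P(11,2) = 110


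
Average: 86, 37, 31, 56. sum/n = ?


Sum = 86 + 37 + 31 + 56 = 210
n = 4
Mean = 210/4 = 52.5000

Mean = 52.5000


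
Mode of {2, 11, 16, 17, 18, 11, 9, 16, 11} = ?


Frequencies: 2:1, 9:1, 11:3, 16:2, 17:1, 18:1
Max frequency = 3
Mode = 11

Mode = 11


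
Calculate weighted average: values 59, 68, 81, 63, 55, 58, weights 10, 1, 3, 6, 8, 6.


Numerator = 59*10 + 68*1 + 81*3 + 63*6 + 55*8 + 58*6 = 2067
Denominator = 10 + 1 + 3 + 6 + 8 + 6 = 34
WM = 2067/34 = 60.7941

WM = 60.7941


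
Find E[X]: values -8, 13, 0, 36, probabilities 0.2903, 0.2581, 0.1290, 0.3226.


E[X] = -8*0.2903 + 13*0.2581 + 0*0.1290 + 36*0.3226
= -2.3224 + 3.3553 + 0 + 11.6136
= 12.6465

E[X] = 12.6465


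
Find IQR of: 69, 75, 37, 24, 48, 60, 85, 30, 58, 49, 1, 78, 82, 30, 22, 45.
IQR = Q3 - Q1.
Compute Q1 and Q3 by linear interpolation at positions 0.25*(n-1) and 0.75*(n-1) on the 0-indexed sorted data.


Sorted: 1, 22, 24, 30, 30, 37, 45, 48, 49, 58, 60, 69, 75, 78, 82, 85
Q1 (25th %ile) = 30.0000
Q3 (75th %ile) = 70.5000
IQR = 70.5000 - 30.0000 = 40.5000

IQR = 40.5000


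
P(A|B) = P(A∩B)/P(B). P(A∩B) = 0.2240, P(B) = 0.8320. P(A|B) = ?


P(A|B) = 0.2240/0.8320 = 0.2692

P(A|B) = 0.2692


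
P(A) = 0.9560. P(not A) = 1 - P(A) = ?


P(not A) = 1 - 0.9560 = 0.0440

P(not A) = 0.0440


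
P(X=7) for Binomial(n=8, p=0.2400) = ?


C(8,7) = 8
p^7 = 4.586471e-05
(1-p)^1 = 0.760000
P = 8 * 4.586471e-05 * 0.760000 = 0.0003

P(X=7) = 0.0003


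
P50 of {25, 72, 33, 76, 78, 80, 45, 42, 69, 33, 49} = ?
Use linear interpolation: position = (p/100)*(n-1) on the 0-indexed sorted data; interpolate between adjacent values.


Sorted: 25, 33, 33, 42, 45, 49, 69, 72, 76, 78, 80
n = 11
Index = 50/100 * 10 = 5.0000
Lower = data[5] = 49, Upper = data[6] = 69
P50 = 49 + 0*(20) = 49.0000

P50 = 49.0000


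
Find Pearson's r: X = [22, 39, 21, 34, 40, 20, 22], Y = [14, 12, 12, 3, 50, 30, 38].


Mean X = 28.2857, Mean Y = 22.7143
SD X = 8.327481, SD Y = 15.699994
Cov = 9.795918
r = 9.795918/(8.327481*15.699994) = 0.0749

r = 0.0749


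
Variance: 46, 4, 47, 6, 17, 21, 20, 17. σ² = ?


Mean = 22.2500
Squared deviations: 564.0625, 333.0625, 612.5625, 264.0625, 27.5625, 1.5625, 5.0625, 27.5625
Sum = 1835.5000
Variance = 1835.5000/8 = 229.4375

Variance = 229.4375


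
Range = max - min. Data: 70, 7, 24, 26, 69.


Max = 70, Min = 7
Range = 70 - 7 = 63

Range = 63


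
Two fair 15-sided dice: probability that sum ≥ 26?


Total outcomes = 15×15 = 225
Favorable (sum ≥ 26): 15
P = 15/225 = 0.0667

P = 0.0667


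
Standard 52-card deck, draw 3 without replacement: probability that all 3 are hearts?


P(all hearts) = (13/52) × (12/51) × (11/50)
= 0.0129

P = 0.0129


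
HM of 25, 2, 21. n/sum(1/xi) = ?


Sum of reciprocals = 1/25 + 1/2 + 1/21 = 0.587619
HM = 3/0.587619 = 5.1053

HM = 5.1053


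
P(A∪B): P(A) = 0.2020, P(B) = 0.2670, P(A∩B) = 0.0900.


P(A∪B) = 0.2020 + 0.2670 - 0.0900
= 0.4690 - 0.0900
= 0.3790

P(A∪B) = 0.3790


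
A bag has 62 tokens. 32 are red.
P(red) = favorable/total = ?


P = 32/62 = 0.5161

P = 0.5161


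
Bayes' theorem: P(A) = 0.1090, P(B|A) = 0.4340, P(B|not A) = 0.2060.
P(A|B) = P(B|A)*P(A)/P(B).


P(B) = P(B|A)*P(A) + P(B|A')*P(A')
= 0.4340*0.1090 + 0.2060*0.8910
= 0.047306 + 0.183546 = 0.230852
P(A|B) = 0.047306/0.230852 = 0.2049

P(A|B) = 0.2049


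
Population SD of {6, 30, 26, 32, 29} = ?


Mean = 24.6000
Variance = 90.2400
SD = sqrt(90.2400) = 9.4995

SD = 9.4995


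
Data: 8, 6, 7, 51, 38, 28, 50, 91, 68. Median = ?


Sorted: 6, 7, 8, 28, 38, 50, 51, 68, 91
n = 9 (odd)
Middle value = 38

Median = 38


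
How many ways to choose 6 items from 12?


C(12,6) = 12!/(6! × 6!)
= 479001600/(720 × 720)
= 924

C(12,6) = 924


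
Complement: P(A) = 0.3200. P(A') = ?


P(not A) = 1 - 0.3200 = 0.6800

P(not A) = 0.6800


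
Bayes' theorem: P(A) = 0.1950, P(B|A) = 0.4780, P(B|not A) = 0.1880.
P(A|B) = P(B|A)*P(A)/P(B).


P(B) = P(B|A)*P(A) + P(B|A')*P(A')
= 0.4780*0.1950 + 0.1880*0.8050
= 0.093210 + 0.151340 = 0.244550
P(A|B) = 0.093210/0.244550 = 0.3811

P(A|B) = 0.3811


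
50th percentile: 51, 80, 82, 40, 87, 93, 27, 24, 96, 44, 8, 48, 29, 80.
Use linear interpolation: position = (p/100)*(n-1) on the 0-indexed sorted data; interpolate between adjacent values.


Sorted: 8, 24, 27, 29, 40, 44, 48, 51, 80, 80, 82, 87, 93, 96
n = 14
Index = 50/100 * 13 = 6.5000
Lower = data[6] = 48, Upper = data[7] = 51
P50 = 48 + 0.5000*(3) = 49.5000

P50 = 49.5000


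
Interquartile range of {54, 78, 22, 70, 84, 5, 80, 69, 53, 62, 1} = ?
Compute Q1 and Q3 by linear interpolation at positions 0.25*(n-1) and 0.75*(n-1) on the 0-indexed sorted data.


Sorted: 1, 5, 22, 53, 54, 62, 69, 70, 78, 80, 84
Q1 (25th %ile) = 37.5000
Q3 (75th %ile) = 74.0000
IQR = 74.0000 - 37.5000 = 36.5000

IQR = 36.5000


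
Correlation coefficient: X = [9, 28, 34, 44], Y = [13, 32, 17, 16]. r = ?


Mean X = 28.7500, Mean Y = 19.5000
SD X = 12.754901, SD Y = 7.365460
Cov = 13.125000
r = 13.125000/(12.754901*7.365460) = 0.1397

r = 0.1397


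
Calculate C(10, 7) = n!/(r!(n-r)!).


C(10,7) = 10!/(7! × 3!)
= 3628800/(5040 × 6)
= 120

C(10,7) = 120


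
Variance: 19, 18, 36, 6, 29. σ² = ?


Mean = 21.6000
Squared deviations: 6.7600, 12.9600, 207.3600, 243.3600, 54.7600
Sum = 525.2000
Variance = 525.2000/5 = 105.0400

Variance = 105.0400


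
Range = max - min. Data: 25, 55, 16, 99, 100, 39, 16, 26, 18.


Max = 100, Min = 16
Range = 100 - 16 = 84

Range = 84


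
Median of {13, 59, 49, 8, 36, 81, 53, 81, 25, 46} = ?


Sorted: 8, 13, 25, 36, 46, 49, 53, 59, 81, 81
n = 10 (even)
Middle values: 46 and 49
Median = (46+49)/2 = 47.5000

Median = 47.5000


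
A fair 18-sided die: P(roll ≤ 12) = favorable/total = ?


Favorable outcomes (roll ≤ 12): 12
Total outcomes = 18
P = 12/18 = 0.6667

P = 0.6667


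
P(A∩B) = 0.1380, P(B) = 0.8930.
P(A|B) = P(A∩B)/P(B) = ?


P(A|B) = 0.1380/0.8930 = 0.1545

P(A|B) = 0.1545


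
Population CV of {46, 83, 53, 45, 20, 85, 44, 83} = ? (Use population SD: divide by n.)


Mean = 57.3750
SD = 22.2314
CV = (22.2314/57.3750)*100 = 38.7475%

CV = 38.7475%


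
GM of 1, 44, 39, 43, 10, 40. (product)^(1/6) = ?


Product = 1 × 44 × 39 × 43 × 10 × 40 = 29515200
GM = 29515200^(1/6) = 17.5795

GM = 17.5795


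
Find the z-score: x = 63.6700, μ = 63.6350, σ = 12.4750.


z = (63.6700 - 63.6350)/12.4750
= 0.0350/12.4750
= 0.0028

z = 0.0028


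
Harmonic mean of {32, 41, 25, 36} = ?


Sum of reciprocals = 1/32 + 1/41 + 1/25 + 1/36 = 0.123418
HM = 4/0.123418 = 32.4102

HM = 32.4102


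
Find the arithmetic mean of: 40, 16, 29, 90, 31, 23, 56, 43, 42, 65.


Sum = 40 + 16 + 29 + 90 + 31 + 23 + 56 + 43 + 42 + 65 = 435
n = 10
Mean = 435/10 = 43.5000

Mean = 43.5000


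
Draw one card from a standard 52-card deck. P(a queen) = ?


4 queens in 52 cards
P = 4/52 = 0.0769

P = 0.0769


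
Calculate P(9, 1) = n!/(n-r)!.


P(9,1) = 9!/8!
= 362880/40320
= 9

P(9,1) = 9


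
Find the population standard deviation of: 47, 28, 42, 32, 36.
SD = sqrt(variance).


Mean = 37.0000
Variance = 46.4000
SD = sqrt(46.4000) = 6.8118

SD = 6.8118


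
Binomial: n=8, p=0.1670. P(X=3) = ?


C(8,3) = 56
p^3 = 0.004657
(1-p)^5 = 0.401074
P = 56 * 0.004657 * 0.401074 = 0.1046

P(X=3) = 0.1046


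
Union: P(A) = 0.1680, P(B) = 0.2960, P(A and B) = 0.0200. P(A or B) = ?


P(A∪B) = 0.1680 + 0.2960 - 0.0200
= 0.4640 - 0.0200
= 0.4440

P(A∪B) = 0.4440


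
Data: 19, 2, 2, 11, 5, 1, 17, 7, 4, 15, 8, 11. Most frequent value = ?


Frequencies: 1:1, 2:2, 4:1, 5:1, 7:1, 8:1, 11:2, 15:1, 17:1, 19:1
Max frequency = 2
Mode = 2, 11

Mode = 2, 11


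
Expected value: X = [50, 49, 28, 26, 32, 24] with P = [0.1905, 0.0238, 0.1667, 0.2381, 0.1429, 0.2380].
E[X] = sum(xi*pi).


E[X] = 50*0.1905 + 49*0.0238 + 28*0.1667 + 26*0.2381 + 32*0.1429 + 24*0.2380
= 9.5250 + 1.1662 + 4.6676 + 6.1906 + 4.5728 + 5.7120
= 31.8342

E[X] = 31.8342


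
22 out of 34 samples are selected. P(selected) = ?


P = 22/34 = 0.6471

P = 0.6471


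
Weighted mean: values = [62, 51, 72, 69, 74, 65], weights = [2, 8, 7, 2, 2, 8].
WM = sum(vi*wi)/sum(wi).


Numerator = 62*2 + 51*8 + 72*7 + 69*2 + 74*2 + 65*8 = 1842
Denominator = 2 + 8 + 7 + 2 + 2 + 8 = 29
WM = 1842/29 = 63.5172

WM = 63.5172


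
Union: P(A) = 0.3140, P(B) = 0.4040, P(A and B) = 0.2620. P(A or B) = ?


P(A∪B) = 0.3140 + 0.4040 - 0.2620
= 0.7180 - 0.2620
= 0.4560

P(A∪B) = 0.4560


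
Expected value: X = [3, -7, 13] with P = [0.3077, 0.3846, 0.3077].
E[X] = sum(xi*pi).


E[X] = 3*0.3077 - 7*0.3846 + 13*0.3077
= 0.9231 - 2.6922 + 4.0001
= 2.2310

E[X] = 2.2310


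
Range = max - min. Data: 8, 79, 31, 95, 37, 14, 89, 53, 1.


Max = 95, Min = 1
Range = 95 - 1 = 94

Range = 94


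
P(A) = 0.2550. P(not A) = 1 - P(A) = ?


P(not A) = 1 - 0.2550 = 0.7450

P(not A) = 0.7450


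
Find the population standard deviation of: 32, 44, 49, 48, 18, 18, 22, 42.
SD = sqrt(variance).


Mean = 34.1250
Variance = 155.6094
SD = sqrt(155.6094) = 12.4743

SD = 12.4743


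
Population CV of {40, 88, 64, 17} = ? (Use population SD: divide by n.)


Mean = 52.2500
SD = 26.4988
CV = (26.4988/52.2500)*100 = 50.7154%

CV = 50.7154%


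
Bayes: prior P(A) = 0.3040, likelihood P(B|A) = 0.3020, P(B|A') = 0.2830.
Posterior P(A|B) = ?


P(B) = P(B|A)*P(A) + P(B|A')*P(A')
= 0.3020*0.3040 + 0.2830*0.6960
= 0.091808 + 0.196968 = 0.288776
P(A|B) = 0.091808/0.288776 = 0.3179

P(A|B) = 0.3179


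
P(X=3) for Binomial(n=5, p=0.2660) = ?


C(5,3) = 10
p^3 = 0.018821
(1-p)^2 = 0.538756
P = 10 * 0.018821 * 0.538756 = 0.1014

P(X=3) = 0.1014


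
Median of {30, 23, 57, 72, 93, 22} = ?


Sorted: 22, 23, 30, 57, 72, 93
n = 6 (even)
Middle values: 30 and 57
Median = (30+57)/2 = 43.5000

Median = 43.5000


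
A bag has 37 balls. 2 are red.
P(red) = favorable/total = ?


P = 2/37 = 0.0541

P = 0.0541


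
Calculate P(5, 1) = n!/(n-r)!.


P(5,1) = 5!/4!
= 120/24
= 5

P(5,1) = 5


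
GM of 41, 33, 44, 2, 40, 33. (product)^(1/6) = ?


Product = 41 × 33 × 44 × 2 × 40 × 33 = 157164480
GM = 157164480^(1/6) = 23.2305

GM = 23.2305


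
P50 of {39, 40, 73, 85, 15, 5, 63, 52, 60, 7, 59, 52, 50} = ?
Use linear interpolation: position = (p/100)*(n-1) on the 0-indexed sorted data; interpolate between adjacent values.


Sorted: 5, 7, 15, 39, 40, 50, 52, 52, 59, 60, 63, 73, 85
n = 13
Index = 50/100 * 12 = 6.0000
Lower = data[6] = 52, Upper = data[7] = 52
P50 = 52 + 0*(0) = 52.0000

P50 = 52.0000


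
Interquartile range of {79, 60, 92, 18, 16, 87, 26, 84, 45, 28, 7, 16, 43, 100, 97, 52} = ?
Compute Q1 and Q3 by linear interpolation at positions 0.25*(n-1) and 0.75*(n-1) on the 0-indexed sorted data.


Sorted: 7, 16, 16, 18, 26, 28, 43, 45, 52, 60, 79, 84, 87, 92, 97, 100
Q1 (25th %ile) = 24.0000
Q3 (75th %ile) = 84.7500
IQR = 84.7500 - 24.0000 = 60.7500

IQR = 60.7500


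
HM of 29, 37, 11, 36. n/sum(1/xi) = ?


Sum of reciprocals = 1/29 + 1/37 + 1/11 + 1/36 = 0.180197
HM = 4/0.180197 = 22.1980

HM = 22.1980


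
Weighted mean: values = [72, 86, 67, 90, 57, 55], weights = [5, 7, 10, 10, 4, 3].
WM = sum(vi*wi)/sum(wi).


Numerator = 72*5 + 86*7 + 67*10 + 90*10 + 57*4 + 55*3 = 2925
Denominator = 5 + 7 + 10 + 10 + 4 + 3 = 39
WM = 2925/39 = 75.0000

WM = 75.0000


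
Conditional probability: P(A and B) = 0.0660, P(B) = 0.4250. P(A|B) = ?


P(A|B) = 0.0660/0.4250 = 0.1553

P(A|B) = 0.1553


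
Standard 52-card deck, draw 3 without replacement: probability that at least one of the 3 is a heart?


P(at least one) = 1 - P(none)
P(none) = (39/52) × (38/51) × (37/50) = 0.413529
P(at least one) = 1 - 0.413529 = 0.5865

P = 0.5865


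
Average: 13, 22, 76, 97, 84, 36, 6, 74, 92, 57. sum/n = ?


Sum = 13 + 22 + 76 + 97 + 84 + 36 + 6 + 74 + 92 + 57 = 557
n = 10
Mean = 557/10 = 55.7000

Mean = 55.7000


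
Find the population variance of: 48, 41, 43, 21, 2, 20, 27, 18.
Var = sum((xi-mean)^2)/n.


Mean = 27.5000
Squared deviations: 420.2500, 182.2500, 240.2500, 42.2500, 650.2500, 56.2500, 0.2500, 90.2500
Sum = 1682.0000
Variance = 1682.0000/8 = 210.2500

Variance = 210.2500


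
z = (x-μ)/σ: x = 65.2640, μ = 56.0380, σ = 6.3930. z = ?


z = (65.2640 - 56.0380)/6.3930
= 9.2260/6.3930
= 1.4431

z = 1.4431


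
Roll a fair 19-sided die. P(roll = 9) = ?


Favorable outcomes (roll = 9): 1
Total outcomes = 19
P = 1/19 = 0.0526

P = 0.0526


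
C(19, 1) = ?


C(19,1) = 19!/(1! × 18!)
= 121645100408832000/(1 × 6402373705728000)
= 19

C(19,1) = 19


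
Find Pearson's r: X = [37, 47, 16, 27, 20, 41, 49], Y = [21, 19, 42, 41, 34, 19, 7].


Mean X = 33.8571, Mean Y = 26.1429
SD X = 12.076288, SD Y = 12.123514
Cov = -134.979592
r = -134.979592/(12.076288*12.123514) = -0.9219

r = -0.9219


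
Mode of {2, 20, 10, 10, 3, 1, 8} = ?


Frequencies: 1:1, 2:1, 3:1, 8:1, 10:2, 20:1
Max frequency = 2
Mode = 10

Mode = 10


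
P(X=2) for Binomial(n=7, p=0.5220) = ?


C(7,2) = 21
p^2 = 0.272484
(1-p)^5 = 0.024954
P = 21 * 0.272484 * 0.024954 = 0.1428

P(X=2) = 0.1428


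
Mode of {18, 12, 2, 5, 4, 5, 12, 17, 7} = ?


Frequencies: 2:1, 4:1, 5:2, 7:1, 12:2, 17:1, 18:1
Max frequency = 2
Mode = 5, 12

Mode = 5, 12


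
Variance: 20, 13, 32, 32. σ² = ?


Mean = 24.2500
Squared deviations: 18.0625, 126.5625, 60.0625, 60.0625
Sum = 264.7500
Variance = 264.7500/4 = 66.1875

Variance = 66.1875


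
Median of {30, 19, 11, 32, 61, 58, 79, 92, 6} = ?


Sorted: 6, 11, 19, 30, 32, 58, 61, 79, 92
n = 9 (odd)
Middle value = 32

Median = 32


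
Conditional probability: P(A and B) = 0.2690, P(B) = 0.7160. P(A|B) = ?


P(A|B) = 0.2690/0.7160 = 0.3757

P(A|B) = 0.3757


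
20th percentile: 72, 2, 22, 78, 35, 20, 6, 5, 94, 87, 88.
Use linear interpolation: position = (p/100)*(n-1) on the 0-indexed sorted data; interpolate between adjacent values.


Sorted: 2, 5, 6, 20, 22, 35, 72, 78, 87, 88, 94
n = 11
Index = 20/100 * 10 = 2.0000
Lower = data[2] = 6, Upper = data[3] = 20
P20 = 6 + 0*(14) = 6.0000

P20 = 6.0000


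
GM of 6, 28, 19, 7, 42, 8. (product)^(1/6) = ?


Product = 6 × 28 × 19 × 7 × 42 × 8 = 7507584
GM = 7507584^(1/6) = 13.9932

GM = 13.9932


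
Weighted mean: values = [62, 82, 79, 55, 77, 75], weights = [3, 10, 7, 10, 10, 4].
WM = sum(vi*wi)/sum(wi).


Numerator = 62*3 + 82*10 + 79*7 + 55*10 + 77*10 + 75*4 = 3179
Denominator = 3 + 10 + 7 + 10 + 10 + 4 = 44
WM = 3179/44 = 72.2500

WM = 72.2500


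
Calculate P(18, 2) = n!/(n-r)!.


P(18,2) = 18!/16!
= 6402373705728000/20922789888000
= 306

P(18,2) = 306


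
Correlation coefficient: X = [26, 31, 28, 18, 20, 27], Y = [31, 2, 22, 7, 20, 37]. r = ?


Mean X = 25.0000, Mean Y = 19.8333
SD X = 4.546061, SD Y = 12.293856
Cov = 5.666667
r = 5.666667/(4.546061*12.293856) = 0.1014

r = 0.1014


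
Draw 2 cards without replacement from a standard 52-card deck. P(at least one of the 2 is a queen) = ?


P(at least one) = 1 - P(none)
P(none) = (48/52) × (47/51) = 0.850679
P(at least one) = 1 - 0.850679 = 0.1493

P = 0.1493


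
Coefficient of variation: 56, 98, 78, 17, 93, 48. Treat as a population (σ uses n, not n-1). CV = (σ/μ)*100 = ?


Mean = 65.0000
SD = 28.0357
CV = (28.0357/65.0000)*100 = 43.1318%

CV = 43.1318%


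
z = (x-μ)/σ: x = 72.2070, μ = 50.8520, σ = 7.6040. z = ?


z = (72.2070 - 50.8520)/7.6040
= 21.3550/7.6040
= 2.8084

z = 2.8084


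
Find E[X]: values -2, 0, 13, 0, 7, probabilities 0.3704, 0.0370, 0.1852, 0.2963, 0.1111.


E[X] = -2*0.3704 + 0*0.0370 + 13*0.1852 + 0*0.2963 + 7*0.1111
= -0.7408 + 0 + 2.4076 + 0 + 0.7777
= 2.4445

E[X] = 2.4445


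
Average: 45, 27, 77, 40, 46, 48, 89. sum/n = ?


Sum = 45 + 27 + 77 + 40 + 46 + 48 + 89 = 372
n = 7
Mean = 372/7 = 53.1429

Mean = 53.1429


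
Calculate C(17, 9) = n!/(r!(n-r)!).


C(17,9) = 17!/(9! × 8!)
= 355687428096000/(362880 × 40320)
= 24310

C(17,9) = 24310


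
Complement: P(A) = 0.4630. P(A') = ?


P(not A) = 1 - 0.4630 = 0.5370

P(not A) = 0.5370


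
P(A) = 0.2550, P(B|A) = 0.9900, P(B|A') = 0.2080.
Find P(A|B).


P(B) = P(B|A)*P(A) + P(B|A')*P(A')
= 0.9900*0.2550 + 0.2080*0.7450
= 0.252450 + 0.154960 = 0.407410
P(A|B) = 0.252450/0.407410 = 0.6196

P(A|B) = 0.6196


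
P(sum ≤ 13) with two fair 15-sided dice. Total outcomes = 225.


Total outcomes = 15×15 = 225
Favorable (sum ≤ 13): 78
P = 78/225 = 0.3467

P = 0.3467


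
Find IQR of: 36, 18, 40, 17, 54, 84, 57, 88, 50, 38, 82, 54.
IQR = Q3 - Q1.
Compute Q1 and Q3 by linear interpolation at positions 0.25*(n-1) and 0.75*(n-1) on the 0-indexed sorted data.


Sorted: 17, 18, 36, 38, 40, 50, 54, 54, 57, 82, 84, 88
Q1 (25th %ile) = 37.5000
Q3 (75th %ile) = 63.2500
IQR = 63.2500 - 37.5000 = 25.7500

IQR = 25.7500


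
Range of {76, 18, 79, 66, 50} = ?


Max = 79, Min = 18
Range = 79 - 18 = 61

Range = 61


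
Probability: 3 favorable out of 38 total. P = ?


P = 3/38 = 0.0789

P = 0.0789


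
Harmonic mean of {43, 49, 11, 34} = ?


Sum of reciprocals = 1/43 + 1/49 + 1/11 + 1/34 = 0.163985
HM = 4/0.163985 = 24.3925

HM = 24.3925


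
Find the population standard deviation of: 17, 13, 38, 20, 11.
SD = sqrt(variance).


Mean = 19.8000
Variance = 92.5600
SD = sqrt(92.5600) = 9.6208

SD = 9.6208


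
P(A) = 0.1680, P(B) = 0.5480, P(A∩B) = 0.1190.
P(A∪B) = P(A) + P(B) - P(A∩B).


P(A∪B) = 0.1680 + 0.5480 - 0.1190
= 0.7160 - 0.1190
= 0.5970

P(A∪B) = 0.5970


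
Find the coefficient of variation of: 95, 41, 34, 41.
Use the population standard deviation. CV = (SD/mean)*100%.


Mean = 52.7500
SD = 24.5599
CV = (24.5599/52.7500)*100 = 46.5590%

CV = 46.5590%


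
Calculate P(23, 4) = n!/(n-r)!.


P(23,4) = 23!/19!
= 25852016738884976640000/121645100408832000
= 212520

P(23,4) = 212520


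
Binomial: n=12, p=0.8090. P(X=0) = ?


C(12,0) = 1
p^0 = 1.000000
(1-p)^12 = 2.357222e-09
P = 1 * 1.000000 * 2.357222e-09 = 2.3572e-09

P(X=0) = 2.3572e-09


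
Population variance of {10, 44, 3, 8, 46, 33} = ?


Mean = 24.0000
Squared deviations: 196.0000, 400.0000, 441.0000, 256.0000, 484.0000, 81.0000
Sum = 1858.0000
Variance = 1858.0000/6 = 309.6667

Variance = 309.6667


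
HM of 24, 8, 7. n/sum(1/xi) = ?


Sum of reciprocals = 1/24 + 1/8 + 1/7 = 0.309524
HM = 3/0.309524 = 9.6923

HM = 9.6923


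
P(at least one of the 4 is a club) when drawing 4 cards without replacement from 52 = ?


P(at least one) = 1 - P(none)
P(none) = (39/52) × (38/51) × (37/50) × (36/49) = 0.303818
P(at least one) = 1 - 0.303818 = 0.6962

P = 0.6962


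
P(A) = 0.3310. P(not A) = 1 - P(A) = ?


P(not A) = 1 - 0.3310 = 0.6690

P(not A) = 0.6690


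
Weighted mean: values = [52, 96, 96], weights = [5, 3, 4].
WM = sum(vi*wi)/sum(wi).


Numerator = 52*5 + 96*3 + 96*4 = 932
Denominator = 5 + 3 + 4 = 12
WM = 932/12 = 77.6667

WM = 77.6667


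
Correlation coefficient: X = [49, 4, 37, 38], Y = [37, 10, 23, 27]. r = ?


Mean X = 32.0000, Mean Y = 24.2500
SD X = 16.837458, SD Y = 9.679230
Cov = 156.500000
r = 156.500000/(16.837458*9.679230) = 0.9603

r = 0.9603


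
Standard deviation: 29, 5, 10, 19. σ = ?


Mean = 15.7500
Variance = 83.6875
SD = sqrt(83.6875) = 9.1481

SD = 9.1481


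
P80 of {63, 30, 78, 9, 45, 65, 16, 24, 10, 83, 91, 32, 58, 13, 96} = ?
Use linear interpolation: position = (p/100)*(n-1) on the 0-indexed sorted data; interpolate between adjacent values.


Sorted: 9, 10, 13, 16, 24, 30, 32, 45, 58, 63, 65, 78, 83, 91, 96
n = 15
Index = 80/100 * 14 = 11.2000
Lower = data[11] = 78, Upper = data[12] = 83
P80 = 78 + 0.2000*(5) = 79.0000

P80 = 79.0000


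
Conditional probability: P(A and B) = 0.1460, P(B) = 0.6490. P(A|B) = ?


P(A|B) = 0.1460/0.6490 = 0.2250

P(A|B) = 0.2250


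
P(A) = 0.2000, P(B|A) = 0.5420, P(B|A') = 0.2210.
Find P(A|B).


P(B) = P(B|A)*P(A) + P(B|A')*P(A')
= 0.5420*0.2000 + 0.2210*0.8000
= 0.108400 + 0.176800 = 0.285200
P(A|B) = 0.108400/0.285200 = 0.3801

P(A|B) = 0.3801


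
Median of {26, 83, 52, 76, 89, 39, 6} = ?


Sorted: 6, 26, 39, 52, 76, 83, 89
n = 7 (odd)
Middle value = 52

Median = 52


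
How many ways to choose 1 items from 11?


C(11,1) = 11!/(1! × 10!)
= 39916800/(1 × 3628800)
= 11

C(11,1) = 11


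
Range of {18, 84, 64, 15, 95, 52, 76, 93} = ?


Max = 95, Min = 15
Range = 95 - 15 = 80

Range = 80


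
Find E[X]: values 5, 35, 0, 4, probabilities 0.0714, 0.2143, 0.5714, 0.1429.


E[X] = 5*0.0714 + 35*0.2143 + 0*0.5714 + 4*0.1429
= 0.3570 + 7.5005 + 0 + 0.5716
= 8.4291

E[X] = 8.4291


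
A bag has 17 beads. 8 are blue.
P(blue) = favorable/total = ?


P = 8/17 = 0.4706

P = 0.4706


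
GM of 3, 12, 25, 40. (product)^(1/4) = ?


Product = 3 × 12 × 25 × 40 = 36000
GM = 36000^(1/4) = 13.7745

GM = 13.7745


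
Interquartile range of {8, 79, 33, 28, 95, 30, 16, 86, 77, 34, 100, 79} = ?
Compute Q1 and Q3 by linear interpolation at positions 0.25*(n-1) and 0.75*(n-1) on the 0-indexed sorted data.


Sorted: 8, 16, 28, 30, 33, 34, 77, 79, 79, 86, 95, 100
Q1 (25th %ile) = 29.5000
Q3 (75th %ile) = 80.7500
IQR = 80.7500 - 29.5000 = 51.2500

IQR = 51.2500


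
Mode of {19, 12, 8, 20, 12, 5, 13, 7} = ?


Frequencies: 5:1, 7:1, 8:1, 12:2, 13:1, 19:1, 20:1
Max frequency = 2
Mode = 12

Mode = 12


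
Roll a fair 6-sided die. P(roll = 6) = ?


Favorable outcomes (roll = 6): 1
Total outcomes = 6
P = 1/6 = 0.1667

P = 0.1667


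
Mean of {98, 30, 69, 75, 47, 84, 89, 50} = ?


Sum = 98 + 30 + 69 + 75 + 47 + 84 + 89 + 50 = 542
n = 8
Mean = 542/8 = 67.7500

Mean = 67.7500


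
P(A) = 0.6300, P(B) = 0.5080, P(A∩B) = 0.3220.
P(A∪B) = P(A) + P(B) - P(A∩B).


P(A∪B) = 0.6300 + 0.5080 - 0.3220
= 1.1380 - 0.3220
= 0.8160

P(A∪B) = 0.8160


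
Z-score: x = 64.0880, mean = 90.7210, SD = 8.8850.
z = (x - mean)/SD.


z = (64.0880 - 90.7210)/8.8850
= -26.6330/8.8850
= -2.9975

z = -2.9975


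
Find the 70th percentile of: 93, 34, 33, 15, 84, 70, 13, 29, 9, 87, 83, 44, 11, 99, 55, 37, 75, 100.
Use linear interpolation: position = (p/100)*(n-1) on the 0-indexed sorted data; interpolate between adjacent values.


Sorted: 9, 11, 13, 15, 29, 33, 34, 37, 44, 55, 70, 75, 83, 84, 87, 93, 99, 100
n = 18
Index = 70/100 * 17 = 11.9000
Lower = data[11] = 75, Upper = data[12] = 83
P70 = 75 + 0.9000*(8) = 82.2000

P70 = 82.2000


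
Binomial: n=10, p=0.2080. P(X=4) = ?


C(10,4) = 210
p^4 = 0.001872
(1-p)^6 = 0.246803
P = 210 * 0.001872 * 0.246803 = 0.0970

P(X=4) = 0.0970


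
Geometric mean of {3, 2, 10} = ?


Product = 3 × 2 × 10 = 60
GM = 60^(1/3) = 3.9149

GM = 3.9149


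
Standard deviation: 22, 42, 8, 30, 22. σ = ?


Mean = 24.8000
Variance = 124.1600
SD = sqrt(124.1600) = 11.1427

SD = 11.1427


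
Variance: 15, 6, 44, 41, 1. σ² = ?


Mean = 21.4000
Squared deviations: 40.9600, 237.1600, 510.7600, 384.1600, 416.1600
Sum = 1589.2000
Variance = 1589.2000/5 = 317.8400

Variance = 317.8400


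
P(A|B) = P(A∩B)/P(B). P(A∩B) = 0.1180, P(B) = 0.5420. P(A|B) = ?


P(A|B) = 0.1180/0.5420 = 0.2177

P(A|B) = 0.2177


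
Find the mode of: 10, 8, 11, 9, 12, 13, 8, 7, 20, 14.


Frequencies: 7:1, 8:2, 9:1, 10:1, 11:1, 12:1, 13:1, 14:1, 20:1
Max frequency = 2
Mode = 8

Mode = 8


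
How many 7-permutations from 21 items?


P(21,7) = 21!/14!
= 51090942171709440000/87178291200
= 586051200

P(21,7) = 586051200


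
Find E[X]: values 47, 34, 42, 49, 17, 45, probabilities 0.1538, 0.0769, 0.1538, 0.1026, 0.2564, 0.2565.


E[X] = 47*0.1538 + 34*0.0769 + 42*0.1538 + 49*0.1026 + 17*0.2564 + 45*0.2565
= 7.2286 + 2.6146 + 6.4596 + 5.0274 + 4.3588 + 11.5425
= 37.2315

E[X] = 37.2315


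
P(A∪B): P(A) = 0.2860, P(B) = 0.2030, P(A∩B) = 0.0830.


P(A∪B) = 0.2860 + 0.2030 - 0.0830
= 0.4890 - 0.0830
= 0.4060

P(A∪B) = 0.4060


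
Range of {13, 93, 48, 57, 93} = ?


Max = 93, Min = 13
Range = 93 - 13 = 80

Range = 80


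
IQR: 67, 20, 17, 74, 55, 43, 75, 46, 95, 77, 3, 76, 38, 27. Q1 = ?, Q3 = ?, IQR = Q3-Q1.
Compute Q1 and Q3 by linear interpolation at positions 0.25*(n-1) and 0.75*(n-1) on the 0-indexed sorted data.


Sorted: 3, 17, 20, 27, 38, 43, 46, 55, 67, 74, 75, 76, 77, 95
Q1 (25th %ile) = 29.7500
Q3 (75th %ile) = 74.7500
IQR = 74.7500 - 29.7500 = 45.0000

IQR = 45.0000


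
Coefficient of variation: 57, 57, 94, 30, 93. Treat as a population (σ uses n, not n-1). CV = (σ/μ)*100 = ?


Mean = 66.2000
SD = 24.3754
CV = (24.3754/66.2000)*100 = 36.8208%

CV = 36.8208%


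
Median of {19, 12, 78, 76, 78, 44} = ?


Sorted: 12, 19, 44, 76, 78, 78
n = 6 (even)
Middle values: 44 and 76
Median = (44+76)/2 = 60.0000

Median = 60.0000


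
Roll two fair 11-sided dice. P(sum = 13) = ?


Total outcomes = 11×11 = 121
Favorable (sum = 13): 10
P = 10/121 = 0.0826

P = 0.0826


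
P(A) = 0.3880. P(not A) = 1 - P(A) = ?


P(not A) = 1 - 0.3880 = 0.6120

P(not A) = 0.6120


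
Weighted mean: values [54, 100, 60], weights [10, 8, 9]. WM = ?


Numerator = 54*10 + 100*8 + 60*9 = 1880
Denominator = 10 + 8 + 9 = 27
WM = 1880/27 = 69.6296

WM = 69.6296


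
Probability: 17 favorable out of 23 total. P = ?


P = 17/23 = 0.7391

P = 0.7391


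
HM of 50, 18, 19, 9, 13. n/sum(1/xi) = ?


Sum of reciprocals = 1/50 + 1/18 + 1/19 + 1/9 + 1/13 = 0.316221
HM = 5/0.316221 = 15.8117

HM = 15.8117


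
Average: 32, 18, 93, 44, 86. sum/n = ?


Sum = 32 + 18 + 93 + 44 + 86 = 273
n = 5
Mean = 273/5 = 54.6000

Mean = 54.6000


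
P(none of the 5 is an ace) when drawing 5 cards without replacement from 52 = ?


P(no aces) = (48/52) × (47/51) × (46/50) × (45/49) × (44/48)
= 0.6588

P = 0.6588


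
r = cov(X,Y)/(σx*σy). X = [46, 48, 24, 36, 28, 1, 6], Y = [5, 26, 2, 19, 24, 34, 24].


Mean X = 27.0000, Mean Y = 19.1429
SD X = 16.945290, SD Y = 10.749466
Cov = -79.714286
r = -79.714286/(16.945290*10.749466) = -0.4376

r = -0.4376


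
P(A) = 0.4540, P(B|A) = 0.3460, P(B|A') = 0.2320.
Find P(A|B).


P(B) = P(B|A)*P(A) + P(B|A')*P(A')
= 0.3460*0.4540 + 0.2320*0.5460
= 0.157084 + 0.126672 = 0.283756
P(A|B) = 0.157084/0.283756 = 0.5536

P(A|B) = 0.5536


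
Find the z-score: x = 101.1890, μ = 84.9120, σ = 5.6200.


z = (101.1890 - 84.9120)/5.6200
= 16.2770/5.6200
= 2.8963

z = 2.8963


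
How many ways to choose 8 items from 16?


C(16,8) = 16!/(8! × 8!)
= 20922789888000/(40320 × 40320)
= 12870

C(16,8) = 12870


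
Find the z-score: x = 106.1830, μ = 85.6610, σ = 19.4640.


z = (106.1830 - 85.6610)/19.4640
= 20.5220/19.4640
= 1.0544

z = 1.0544


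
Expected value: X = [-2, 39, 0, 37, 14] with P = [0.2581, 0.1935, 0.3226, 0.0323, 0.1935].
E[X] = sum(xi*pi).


E[X] = -2*0.2581 + 39*0.1935 + 0*0.3226 + 37*0.0323 + 14*0.1935
= -0.5162 + 7.5465 + 0 + 1.1951 + 2.7090
= 10.9344

E[X] = 10.9344


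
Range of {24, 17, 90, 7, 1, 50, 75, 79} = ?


Max = 90, Min = 1
Range = 90 - 1 = 89

Range = 89


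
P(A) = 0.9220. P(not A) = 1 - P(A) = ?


P(not A) = 1 - 0.9220 = 0.0780

P(not A) = 0.0780


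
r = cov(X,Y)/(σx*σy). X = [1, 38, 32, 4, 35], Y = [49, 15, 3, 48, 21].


Mean X = 22.0000, Mean Y = 27.2000
SD X = 16.062378, SD Y = 18.334667
Cov = -270.000000
r = -270.000000/(16.062378*18.334667) = -0.9168

r = -0.9168


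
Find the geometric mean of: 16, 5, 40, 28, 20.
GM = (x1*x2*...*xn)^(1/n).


Product = 16 × 5 × 40 × 28 × 20 = 1792000
GM = 1792000^(1/5) = 17.8102

GM = 17.8102


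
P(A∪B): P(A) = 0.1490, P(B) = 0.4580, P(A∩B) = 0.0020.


P(A∪B) = 0.1490 + 0.4580 - 0.0020
= 0.6070 - 0.0020
= 0.6050

P(A∪B) = 0.6050


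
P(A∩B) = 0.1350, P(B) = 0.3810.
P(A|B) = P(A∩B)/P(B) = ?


P(A|B) = 0.1350/0.3810 = 0.3543

P(A|B) = 0.3543


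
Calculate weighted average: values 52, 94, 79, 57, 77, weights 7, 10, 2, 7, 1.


Numerator = 52*7 + 94*10 + 79*2 + 57*7 + 77*1 = 1938
Denominator = 7 + 10 + 2 + 7 + 1 = 27
WM = 1938/27 = 71.7778

WM = 71.7778


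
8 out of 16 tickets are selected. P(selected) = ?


P = 8/16 = 0.5000

P = 0.5000


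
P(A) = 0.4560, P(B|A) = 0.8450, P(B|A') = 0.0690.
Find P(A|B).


P(B) = P(B|A)*P(A) + P(B|A')*P(A')
= 0.8450*0.4560 + 0.0690*0.5440
= 0.385320 + 0.037536 = 0.422856
P(A|B) = 0.385320/0.422856 = 0.9112

P(A|B) = 0.9112


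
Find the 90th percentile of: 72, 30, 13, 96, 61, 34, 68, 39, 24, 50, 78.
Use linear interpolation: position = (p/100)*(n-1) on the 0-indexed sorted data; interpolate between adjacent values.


Sorted: 13, 24, 30, 34, 39, 50, 61, 68, 72, 78, 96
n = 11
Index = 90/100 * 10 = 9.0000
Lower = data[9] = 78, Upper = data[10] = 96
P90 = 78 + 0*(18) = 78.0000

P90 = 78.0000


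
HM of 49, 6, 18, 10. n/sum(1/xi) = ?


Sum of reciprocals = 1/49 + 1/6 + 1/18 + 1/10 = 0.342630
HM = 4/0.342630 = 11.6744

HM = 11.6744


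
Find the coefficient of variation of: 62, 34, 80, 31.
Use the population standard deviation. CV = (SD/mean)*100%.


Mean = 51.7500
SD = 20.3024
CV = (20.3024/51.7500)*100 = 39.2317%

CV = 39.2317%


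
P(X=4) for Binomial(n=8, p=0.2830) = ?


C(8,4) = 70
p^4 = 0.006414
(1-p)^4 = 0.264287
P = 70 * 0.006414 * 0.264287 = 0.1187

P(X=4) = 0.1187


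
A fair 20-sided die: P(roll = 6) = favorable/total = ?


Favorable outcomes (roll = 6): 1
Total outcomes = 20
P = 1/20 = 0.0500

P = 0.0500


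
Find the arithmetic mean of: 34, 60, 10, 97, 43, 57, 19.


Sum = 34 + 60 + 10 + 97 + 43 + 57 + 19 = 320
n = 7
Mean = 320/7 = 45.7143

Mean = 45.7143


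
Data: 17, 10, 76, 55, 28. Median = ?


Sorted: 10, 17, 28, 55, 76
n = 5 (odd)
Middle value = 28

Median = 28


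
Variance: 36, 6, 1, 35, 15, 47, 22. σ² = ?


Mean = 23.1429
Squared deviations: 165.3061, 293.8776, 490.3061, 140.5918, 66.3061, 569.1633, 1.3061
Sum = 1726.8571
Variance = 1726.8571/7 = 246.6939

Variance = 246.6939


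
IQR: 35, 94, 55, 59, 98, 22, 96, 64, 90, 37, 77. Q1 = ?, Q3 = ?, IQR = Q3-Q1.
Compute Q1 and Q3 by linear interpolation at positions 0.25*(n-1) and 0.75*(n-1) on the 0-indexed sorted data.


Sorted: 22, 35, 37, 55, 59, 64, 77, 90, 94, 96, 98
Q1 (25th %ile) = 46.0000
Q3 (75th %ile) = 92.0000
IQR = 92.0000 - 46.0000 = 46.0000

IQR = 46.0000


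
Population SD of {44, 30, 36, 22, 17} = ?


Mean = 29.8000
Variance = 92.9600
SD = sqrt(92.9600) = 9.6416

SD = 9.6416


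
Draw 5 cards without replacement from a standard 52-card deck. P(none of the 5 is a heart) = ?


P(no hearts) = (39/52) × (38/51) × (37/50) × (36/49) × (35/48)
= 0.2215

P = 0.2215


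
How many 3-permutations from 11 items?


P(11,3) = 11!/8!
= 39916800/40320
= 990

P(11,3) = 990


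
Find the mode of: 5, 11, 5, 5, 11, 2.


Frequencies: 2:1, 5:3, 11:2
Max frequency = 3
Mode = 5

Mode = 5


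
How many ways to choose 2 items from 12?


C(12,2) = 12!/(2! × 10!)
= 479001600/(2 × 3628800)
= 66

C(12,2) = 66


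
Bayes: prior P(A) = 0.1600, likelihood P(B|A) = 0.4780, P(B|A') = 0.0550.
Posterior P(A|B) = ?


P(B) = P(B|A)*P(A) + P(B|A')*P(A')
= 0.4780*0.1600 + 0.0550*0.8400
= 0.076480 + 0.046200 = 0.122680
P(A|B) = 0.076480/0.122680 = 0.6234

P(A|B) = 0.6234


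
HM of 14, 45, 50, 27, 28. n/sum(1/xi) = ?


Sum of reciprocals = 1/14 + 1/45 + 1/50 + 1/27 + 1/28 = 0.186402
HM = 5/0.186402 = 26.8237

HM = 26.8237


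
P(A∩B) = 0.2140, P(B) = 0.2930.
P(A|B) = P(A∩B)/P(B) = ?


P(A|B) = 0.2140/0.2930 = 0.7304

P(A|B) = 0.7304


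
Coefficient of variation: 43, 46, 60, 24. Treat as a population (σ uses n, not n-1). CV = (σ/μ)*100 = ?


Mean = 43.2500
SD = 12.8331
CV = (12.8331/43.2500)*100 = 29.6718%

CV = 29.6718%


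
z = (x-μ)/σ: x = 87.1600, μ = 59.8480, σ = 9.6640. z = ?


z = (87.1600 - 59.8480)/9.6640
= 27.3120/9.6640
= 2.8262

z = 2.8262


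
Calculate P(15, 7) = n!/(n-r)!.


P(15,7) = 15!/8!
= 1307674368000/40320
= 32432400

P(15,7) = 32432400


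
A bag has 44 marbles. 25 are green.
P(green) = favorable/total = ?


P = 25/44 = 0.5682

P = 0.5682


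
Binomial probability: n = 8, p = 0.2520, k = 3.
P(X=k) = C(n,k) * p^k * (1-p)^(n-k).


C(8,3) = 56
p^3 = 0.016003
(1-p)^5 = 0.234157
P = 56 * 0.016003 * 0.234157 = 0.2098

P(X=3) = 0.2098


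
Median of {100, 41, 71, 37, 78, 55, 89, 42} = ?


Sorted: 37, 41, 42, 55, 71, 78, 89, 100
n = 8 (even)
Middle values: 55 and 71
Median = (55+71)/2 = 63.0000

Median = 63.0000


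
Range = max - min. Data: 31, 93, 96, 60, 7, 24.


Max = 96, Min = 7
Range = 96 - 7 = 89

Range = 89


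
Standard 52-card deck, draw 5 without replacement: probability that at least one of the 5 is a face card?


P(at least one) = 1 - P(none)
P(none) = (40/52) × (39/51) × (38/50) × (37/49) × (36/48) = 0.253181
P(at least one) = 1 - 0.253181 = 0.7468

P = 0.7468


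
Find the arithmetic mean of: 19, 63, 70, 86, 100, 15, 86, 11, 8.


Sum = 19 + 63 + 70 + 86 + 100 + 15 + 86 + 11 + 8 = 458
n = 9
Mean = 458/9 = 50.8889

Mean = 50.8889


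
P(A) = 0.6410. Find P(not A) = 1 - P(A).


P(not A) = 1 - 0.6410 = 0.3590

P(not A) = 0.3590


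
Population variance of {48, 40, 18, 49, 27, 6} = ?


Mean = 31.3333
Squared deviations: 277.7778, 75.1111, 177.7778, 312.1111, 18.7778, 641.7778
Sum = 1503.3333
Variance = 1503.3333/6 = 250.5556

Variance = 250.5556


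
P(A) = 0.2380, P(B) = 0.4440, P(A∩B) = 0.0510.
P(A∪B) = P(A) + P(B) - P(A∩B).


P(A∪B) = 0.2380 + 0.4440 - 0.0510
= 0.6820 - 0.0510
= 0.6310

P(A∪B) = 0.6310


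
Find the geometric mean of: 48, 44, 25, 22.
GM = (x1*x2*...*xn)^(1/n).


Product = 48 × 44 × 25 × 22 = 1161600
GM = 1161600^(1/4) = 32.8295

GM = 32.8295


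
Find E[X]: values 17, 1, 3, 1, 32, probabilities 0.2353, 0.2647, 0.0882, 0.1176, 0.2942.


E[X] = 17*0.2353 + 1*0.2647 + 3*0.0882 + 1*0.1176 + 32*0.2942
= 4.0001 + 0.2647 + 0.2646 + 0.1176 + 9.4144
= 14.0614

E[X] = 14.0614


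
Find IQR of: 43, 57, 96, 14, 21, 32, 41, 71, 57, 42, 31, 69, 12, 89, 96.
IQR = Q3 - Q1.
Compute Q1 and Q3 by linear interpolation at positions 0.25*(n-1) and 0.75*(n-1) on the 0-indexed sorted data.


Sorted: 12, 14, 21, 31, 32, 41, 42, 43, 57, 57, 69, 71, 89, 96, 96
Q1 (25th %ile) = 31.5000
Q3 (75th %ile) = 70.0000
IQR = 70.0000 - 31.5000 = 38.5000

IQR = 38.5000


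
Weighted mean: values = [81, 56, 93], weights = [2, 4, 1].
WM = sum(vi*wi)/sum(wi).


Numerator = 81*2 + 56*4 + 93*1 = 479
Denominator = 2 + 4 + 1 = 7
WM = 479/7 = 68.4286

WM = 68.4286


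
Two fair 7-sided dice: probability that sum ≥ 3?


Total outcomes = 7×7 = 49
Favorable (sum ≥ 3): 48
P = 48/49 = 0.9796

P = 0.9796


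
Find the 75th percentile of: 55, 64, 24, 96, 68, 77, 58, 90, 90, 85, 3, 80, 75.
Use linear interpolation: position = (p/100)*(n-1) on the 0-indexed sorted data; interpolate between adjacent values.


Sorted: 3, 24, 55, 58, 64, 68, 75, 77, 80, 85, 90, 90, 96
n = 13
Index = 75/100 * 12 = 9.0000
Lower = data[9] = 85, Upper = data[10] = 90
P75 = 85 + 0*(5) = 85.0000

P75 = 85.0000
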